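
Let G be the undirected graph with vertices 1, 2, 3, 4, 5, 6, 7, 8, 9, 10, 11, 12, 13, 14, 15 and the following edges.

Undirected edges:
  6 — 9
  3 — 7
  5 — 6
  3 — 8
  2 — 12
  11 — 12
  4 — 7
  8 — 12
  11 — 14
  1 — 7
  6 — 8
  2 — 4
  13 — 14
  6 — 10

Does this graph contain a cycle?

DFS, tracking each vertex's parent; an edge to a visited non-parent vertex closes a cycle.
Start from 15:
visit 15 (parent –)
visit 1 (parent –)
  visit 7 (parent 1)
    visit 4 (parent 7)
      visit 2 (parent 4)
        2–4: parent, skip
        visit 12 (parent 2)
          visit 11 (parent 12)
            11–12: parent, skip
            visit 14 (parent 11)
              visit 13 (parent 14)
                13–14: parent, skip
              14–11: parent, skip
          12–2: parent, skip
          visit 8 (parent 12)
            visit 6 (parent 8)
              visit 10 (parent 6)
                10–6: parent, skip
              visit 5 (parent 6)
                5–6: parent, skip
              visit 9 (parent 6)
                9–6: parent, skip
              6–8: parent, skip
            visit 3 (parent 8)
              3–8: parent, skip
              3–7: 7 visited and ≠ parent → cycle
Cycle: 7 – 4 – 2 – 12 – 8 – 3 – 7.

Yes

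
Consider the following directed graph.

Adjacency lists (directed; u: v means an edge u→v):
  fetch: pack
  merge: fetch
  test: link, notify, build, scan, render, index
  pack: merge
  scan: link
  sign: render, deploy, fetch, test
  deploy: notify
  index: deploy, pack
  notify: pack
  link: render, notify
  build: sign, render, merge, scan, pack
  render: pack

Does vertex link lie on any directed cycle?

No

link lies on a cycle iff there is a path from link back to itself.
Exploring from link, it never reaches itself; equivalently, its strongly connected component is a singleton.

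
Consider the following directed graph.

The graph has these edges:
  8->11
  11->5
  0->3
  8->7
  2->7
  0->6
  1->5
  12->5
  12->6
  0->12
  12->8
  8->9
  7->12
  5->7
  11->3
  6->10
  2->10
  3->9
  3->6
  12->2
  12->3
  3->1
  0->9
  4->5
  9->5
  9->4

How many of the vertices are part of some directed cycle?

10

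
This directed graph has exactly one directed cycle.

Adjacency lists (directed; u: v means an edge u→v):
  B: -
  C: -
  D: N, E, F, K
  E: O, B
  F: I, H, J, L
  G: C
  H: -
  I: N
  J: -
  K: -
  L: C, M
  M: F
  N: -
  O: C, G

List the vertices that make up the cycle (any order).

F, L, M

DFS with gray/black marking from F:
F gray
  I gray
    N gray
    N black
  I black
  H gray
  H black
  J gray
  J black
  L gray
    C gray
    C black
    M gray
      M→F: F is gray → back edge
Back edge closes the cycle F → L → M → F; its vertices are {F, L, M}.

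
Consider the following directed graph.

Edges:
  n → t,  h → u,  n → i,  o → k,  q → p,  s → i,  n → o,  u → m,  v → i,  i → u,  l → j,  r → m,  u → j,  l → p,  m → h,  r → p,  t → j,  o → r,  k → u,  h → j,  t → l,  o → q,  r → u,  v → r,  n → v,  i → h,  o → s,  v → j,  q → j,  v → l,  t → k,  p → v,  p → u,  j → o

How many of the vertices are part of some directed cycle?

13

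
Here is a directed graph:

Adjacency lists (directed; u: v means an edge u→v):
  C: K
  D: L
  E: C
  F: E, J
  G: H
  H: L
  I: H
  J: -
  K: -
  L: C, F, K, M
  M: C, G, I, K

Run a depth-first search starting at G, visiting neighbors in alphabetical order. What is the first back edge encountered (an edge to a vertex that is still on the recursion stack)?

M→G

DFS from G (visiting neighbors in alphabetical order); mark gray on enter, black on exit:
G gray
  H gray
    L gray
      C gray
        K gray
        K black
      C black
      F gray
        E gray
          E→C: C black — skip
        E black
        J gray
        J black
      F black
      L→K: K black — skip
      M gray
        M→C: C black — skip
        M→G: G is gray → back edge
First back edge: M → G.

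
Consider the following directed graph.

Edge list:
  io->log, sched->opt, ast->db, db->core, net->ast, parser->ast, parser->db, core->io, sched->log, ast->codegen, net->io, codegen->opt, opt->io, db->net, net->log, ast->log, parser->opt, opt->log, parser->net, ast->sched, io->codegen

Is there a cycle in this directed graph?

Yes

DFS with white/gray/black marking, starting from db:
db gray
  core gray
    io gray
      codegen gray
        opt gray
          log gray
          log black
          opt→io: io is gray → back edge
Back edge found, so a cycle exists: io → codegen → opt → io.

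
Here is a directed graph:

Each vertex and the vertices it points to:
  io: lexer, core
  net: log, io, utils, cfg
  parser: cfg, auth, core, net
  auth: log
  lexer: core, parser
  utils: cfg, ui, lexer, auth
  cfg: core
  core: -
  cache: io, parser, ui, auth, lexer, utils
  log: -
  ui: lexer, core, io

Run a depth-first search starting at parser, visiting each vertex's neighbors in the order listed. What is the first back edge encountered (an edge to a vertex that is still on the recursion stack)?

lexer→parser

DFS from parser (visiting each vertex's neighbors in the order listed); mark gray on enter, black on exit:
parser gray
  cfg gray
    core gray
    core black
  cfg black
  auth gray
    log gray
    log black
  auth black
  parser→core: core black — skip
  net gray
    net→log: log black — skip
    io gray
      lexer gray
        lexer→core: core black — skip
        lexer→parser: parser is gray → back edge
First back edge: lexer → parser.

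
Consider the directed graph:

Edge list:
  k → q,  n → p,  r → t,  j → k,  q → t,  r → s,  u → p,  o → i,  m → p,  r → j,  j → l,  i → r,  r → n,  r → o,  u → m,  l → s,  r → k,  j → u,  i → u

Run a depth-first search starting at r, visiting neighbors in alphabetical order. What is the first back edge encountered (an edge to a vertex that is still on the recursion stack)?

DFS from r (visiting neighbors in alphabetical order); mark gray on enter, black on exit:
r gray
  j gray
    k gray
      q gray
        t gray
        t black
      q black
    k black
    l gray
      s gray
      s black
    l black
    u gray
      m gray
        p gray
        p black
      m black
      u→p: p black — skip
    u black
  j black
  r→k: k black — skip
  n gray
    n→p: p black — skip
  n black
  o gray
    i gray
      i→r: r is gray → back edge
First back edge: i → r.

i->r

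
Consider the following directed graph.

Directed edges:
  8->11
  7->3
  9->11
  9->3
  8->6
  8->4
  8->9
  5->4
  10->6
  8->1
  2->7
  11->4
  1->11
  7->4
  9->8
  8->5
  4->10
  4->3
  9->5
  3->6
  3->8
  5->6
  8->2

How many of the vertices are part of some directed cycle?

A vertex is on a directed cycle iff it belongs to a strongly connected component of size ≥ 2 (or has a self-loop).
The vertices on cycles are {1, 2, 3, 4, 5, 7, 8, 9, 11} — 9 in total.

9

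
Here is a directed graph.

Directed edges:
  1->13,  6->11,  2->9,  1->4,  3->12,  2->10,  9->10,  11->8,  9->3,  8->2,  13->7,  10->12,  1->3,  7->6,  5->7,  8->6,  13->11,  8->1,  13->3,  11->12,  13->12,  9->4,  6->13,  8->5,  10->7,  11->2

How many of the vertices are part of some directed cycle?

10

A vertex is on a directed cycle iff it belongs to a strongly connected component of size ≥ 2 (or has a self-loop).
The vertices on cycles are {1, 2, 5, 6, 7, 8, 9, 10, 11, 13} — 10 in total.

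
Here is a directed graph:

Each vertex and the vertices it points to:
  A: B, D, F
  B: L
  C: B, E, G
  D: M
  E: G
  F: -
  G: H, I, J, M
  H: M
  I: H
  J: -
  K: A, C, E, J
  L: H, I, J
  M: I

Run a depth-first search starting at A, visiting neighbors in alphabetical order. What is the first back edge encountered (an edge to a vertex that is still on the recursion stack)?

DFS from A (visiting neighbors in alphabetical order); mark gray on enter, black on exit:
A gray
  B gray
    L gray
      H gray
        M gray
          I gray
            I→H: H is gray → back edge
First back edge: I → H.

I→H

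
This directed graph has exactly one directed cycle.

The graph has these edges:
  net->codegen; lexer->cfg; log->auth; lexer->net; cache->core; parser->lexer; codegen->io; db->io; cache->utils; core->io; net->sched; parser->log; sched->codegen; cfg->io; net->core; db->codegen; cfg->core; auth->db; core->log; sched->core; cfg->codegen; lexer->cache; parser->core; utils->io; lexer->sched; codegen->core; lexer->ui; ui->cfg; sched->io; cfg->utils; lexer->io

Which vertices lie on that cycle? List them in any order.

DFS with gray/black marking from log:
log gray
  auth gray
    db gray
      io gray
      io black
      codegen gray
        codegen→io: io black — skip
        core gray
          core→log: log is gray → back edge
Back edge closes the cycle log → auth → db → codegen → core → log; its vertices are {db, log, auth, core, codegen}.

db, log, auth, core, codegen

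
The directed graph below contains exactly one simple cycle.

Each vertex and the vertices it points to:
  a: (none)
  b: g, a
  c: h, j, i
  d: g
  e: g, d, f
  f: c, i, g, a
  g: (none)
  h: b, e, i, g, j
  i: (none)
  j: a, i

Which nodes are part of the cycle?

c, e, f, h

DFS with gray/black marking from c:
c gray
  h gray
    b gray
      g gray
      g black
      a gray
      a black
    b black
    e gray
      e→g: g black — skip
      d gray
        d→g: g black — skip
      d black
      f gray
        f→c: c is gray → back edge
Back edge closes the cycle c → h → e → f → c; its vertices are {c, e, f, h}.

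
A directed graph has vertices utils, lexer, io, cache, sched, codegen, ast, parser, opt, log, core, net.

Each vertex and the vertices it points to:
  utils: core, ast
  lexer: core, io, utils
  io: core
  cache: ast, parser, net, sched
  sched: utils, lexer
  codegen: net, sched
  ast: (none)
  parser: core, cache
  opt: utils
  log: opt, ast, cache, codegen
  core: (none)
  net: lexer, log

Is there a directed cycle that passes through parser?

Yes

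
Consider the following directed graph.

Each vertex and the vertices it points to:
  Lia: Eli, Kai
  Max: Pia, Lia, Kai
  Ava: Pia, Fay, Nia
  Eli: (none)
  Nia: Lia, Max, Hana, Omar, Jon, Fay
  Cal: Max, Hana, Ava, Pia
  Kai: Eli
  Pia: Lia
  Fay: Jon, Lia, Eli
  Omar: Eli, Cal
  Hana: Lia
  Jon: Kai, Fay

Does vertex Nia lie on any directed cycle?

Yes

Nia is on a cycle iff Nia can reach itself via ≥1 edge.
Nia → Omar → Cal → Ava → Nia — yes.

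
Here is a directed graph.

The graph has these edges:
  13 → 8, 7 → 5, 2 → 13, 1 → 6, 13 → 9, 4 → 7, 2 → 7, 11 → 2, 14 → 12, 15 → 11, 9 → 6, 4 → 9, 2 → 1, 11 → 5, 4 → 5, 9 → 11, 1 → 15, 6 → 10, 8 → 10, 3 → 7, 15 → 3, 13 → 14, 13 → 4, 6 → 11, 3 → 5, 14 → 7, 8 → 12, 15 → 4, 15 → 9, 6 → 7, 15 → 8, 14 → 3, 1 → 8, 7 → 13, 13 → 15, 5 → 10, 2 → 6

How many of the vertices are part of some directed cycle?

11

A vertex is on a directed cycle iff it belongs to a strongly connected component of size ≥ 2 (or has a self-loop).
The vertices on cycles are {1, 2, 3, 4, 6, 7, 9, 11, 13, 14, 15} — 11 in total.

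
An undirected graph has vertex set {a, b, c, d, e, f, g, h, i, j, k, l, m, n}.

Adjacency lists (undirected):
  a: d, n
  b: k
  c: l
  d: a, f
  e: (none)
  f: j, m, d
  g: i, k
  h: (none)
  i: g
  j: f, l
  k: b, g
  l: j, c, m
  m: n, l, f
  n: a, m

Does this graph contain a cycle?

Yes

DFS, tracking each vertex's parent; an edge to a visited non-parent vertex closes a cycle.
Start from m:
visit m (parent –)
  visit n (parent m)
    visit a (parent n)
      visit d (parent a)
        d–a: parent, skip
        visit f (parent d)
          visit j (parent f)
            j–f: parent, skip
            visit l (parent j)
              l–j: parent, skip
              visit c (parent l)
                c–l: parent, skip
              l–m: m visited and ≠ parent → cycle
Cycle: m – n – a – d – f – j – l – m.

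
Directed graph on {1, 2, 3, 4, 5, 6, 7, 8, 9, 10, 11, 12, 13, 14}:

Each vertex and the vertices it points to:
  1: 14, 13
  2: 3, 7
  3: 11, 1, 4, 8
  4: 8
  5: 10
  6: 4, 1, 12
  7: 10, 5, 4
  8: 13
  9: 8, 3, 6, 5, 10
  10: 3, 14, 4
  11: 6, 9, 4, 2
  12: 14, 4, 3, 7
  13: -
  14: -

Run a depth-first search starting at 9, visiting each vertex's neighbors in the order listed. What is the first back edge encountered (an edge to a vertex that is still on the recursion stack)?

DFS from 9 (visiting each vertex's neighbors in the order listed); mark gray on enter, black on exit:
9 gray
  8 gray
    13 gray
    13 black
  8 black
  3 gray
    11 gray
      6 gray
        4 gray
          4→8: 8 black — skip
        4 black
        1 gray
          14 gray
          14 black
          1→13: 13 black — skip
        1 black
        12 gray
          12→14: 14 black — skip
          12→4: 4 black — skip
          12→3: 3 is gray → back edge
First back edge: 12 → 3.

12->3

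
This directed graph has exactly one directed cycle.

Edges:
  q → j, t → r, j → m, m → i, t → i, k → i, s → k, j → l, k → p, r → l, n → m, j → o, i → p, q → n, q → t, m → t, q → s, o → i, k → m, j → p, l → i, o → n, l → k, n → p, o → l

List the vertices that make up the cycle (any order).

DFS with gray/black marking from t:
t gray
  r gray
    l gray
      k gray
        m gray
          m→t: t is gray → back edge
Back edge closes the cycle t → r → l → k → m → t; its vertices are {k, l, m, r, t}.

k, l, m, r, t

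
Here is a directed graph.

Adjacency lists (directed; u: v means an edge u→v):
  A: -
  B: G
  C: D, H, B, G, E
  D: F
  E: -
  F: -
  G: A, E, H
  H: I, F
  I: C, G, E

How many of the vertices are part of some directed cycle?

A vertex is on a directed cycle iff it belongs to a strongly connected component of size ≥ 2 (or has a self-loop).
The vertices on cycles are {B, C, G, H, I} — 5 in total.

5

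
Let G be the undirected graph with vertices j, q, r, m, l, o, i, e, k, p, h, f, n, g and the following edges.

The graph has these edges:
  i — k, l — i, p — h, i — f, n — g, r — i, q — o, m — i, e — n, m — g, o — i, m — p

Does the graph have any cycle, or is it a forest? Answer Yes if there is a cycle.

DFS, tracking each vertex's parent; an edge to a visited non-parent vertex closes a cycle.
Start from g:
visit g (parent –)
  visit m (parent g)
    visit p (parent m)
      visit h (parent p)
        h–p: parent, skip
      p–m: parent, skip
    visit i (parent m)
      visit l (parent i)
        l–i: parent, skip
      visit k (parent i)
        k–i: parent, skip
      visit f (parent i)
        f–i: parent, skip
      visit r (parent i)
        r–i: parent, skip
      i–m: parent, skip
      visit o (parent i)
        o–i: parent, skip
        visit q (parent o)
          q–o: parent, skip
    m–g: parent, skip
  visit n (parent g)
    visit e (parent n)
      e–n: parent, skip
    n–g: parent, skip
visit j (parent –)
No non-parent visited neighbor found — the graph is a forest.

No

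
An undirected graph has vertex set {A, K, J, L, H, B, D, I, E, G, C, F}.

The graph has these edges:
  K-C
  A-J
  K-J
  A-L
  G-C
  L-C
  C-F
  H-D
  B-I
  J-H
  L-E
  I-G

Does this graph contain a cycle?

DFS, tracking each vertex's parent; an edge to a visited non-parent vertex closes a cycle.
Start from G:
visit G (parent –)
  visit I (parent G)
    visit B (parent I)
      B–I: parent, skip
    I–G: parent, skip
  visit C (parent G)
    C–G: parent, skip
    visit F (parent C)
      F–C: parent, skip
    visit K (parent C)
      visit J (parent K)
        visit A (parent J)
          A–J: parent, skip
          visit L (parent A)
            visit E (parent L)
              E–L: parent, skip
            L–A: parent, skip
            L–C: C visited and ≠ parent → cycle
Cycle: C – K – J – A – L – C.

Yes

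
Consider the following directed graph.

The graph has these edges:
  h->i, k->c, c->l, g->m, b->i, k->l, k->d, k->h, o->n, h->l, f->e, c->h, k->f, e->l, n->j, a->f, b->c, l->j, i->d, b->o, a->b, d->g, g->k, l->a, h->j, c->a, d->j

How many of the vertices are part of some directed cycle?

11

A vertex is on a directed cycle iff it belongs to a strongly connected component of size ≥ 2 (or has a self-loop).
The vertices on cycles are {a, b, c, d, e, f, g, h, i, k, l} — 11 in total.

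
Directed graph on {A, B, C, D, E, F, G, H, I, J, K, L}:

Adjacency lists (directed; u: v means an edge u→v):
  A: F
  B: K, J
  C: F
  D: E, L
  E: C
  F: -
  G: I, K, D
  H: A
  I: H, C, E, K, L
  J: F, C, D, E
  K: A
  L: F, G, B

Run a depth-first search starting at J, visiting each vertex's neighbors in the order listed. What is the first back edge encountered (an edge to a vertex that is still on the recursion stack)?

DFS from J (visiting each vertex's neighbors in the order listed); mark gray on enter, black on exit:
J gray
  F gray
  F black
  C gray
    C→F: F black — skip
  C black
  D gray
    E gray
      E→C: C black — skip
    E black
    L gray
      L→F: F black — skip
      G gray
        I gray
          H gray
            A gray
              A→F: F black — skip
            A black
          H black
          I→C: C black — skip
          I→E: E black — skip
          K gray
            K→A: A black — skip
          K black
          I→L: L is gray → back edge
First back edge: I → L.

I->L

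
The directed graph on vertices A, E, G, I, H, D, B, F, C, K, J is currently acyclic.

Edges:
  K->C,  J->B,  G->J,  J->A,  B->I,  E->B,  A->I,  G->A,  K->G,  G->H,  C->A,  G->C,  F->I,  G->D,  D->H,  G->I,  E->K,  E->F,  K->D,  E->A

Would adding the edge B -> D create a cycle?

No

Adding B→D creates a cycle iff D can already reach B.
Explore from D: no path reaches B. The graph stays acyclic.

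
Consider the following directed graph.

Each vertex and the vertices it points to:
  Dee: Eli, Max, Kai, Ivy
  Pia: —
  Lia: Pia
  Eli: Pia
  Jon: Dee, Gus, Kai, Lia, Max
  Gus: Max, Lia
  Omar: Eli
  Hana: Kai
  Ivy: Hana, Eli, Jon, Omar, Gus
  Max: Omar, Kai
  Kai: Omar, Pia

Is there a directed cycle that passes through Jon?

Yes

Jon is on a cycle iff Jon can reach itself via ≥1 edge.
Jon → Dee → Ivy → Jon — yes.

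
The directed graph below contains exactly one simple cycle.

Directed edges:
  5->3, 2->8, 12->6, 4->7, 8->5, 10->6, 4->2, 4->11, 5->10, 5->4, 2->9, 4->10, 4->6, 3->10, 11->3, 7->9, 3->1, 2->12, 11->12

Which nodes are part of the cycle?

DFS with gray/black marking from 4:
4 gray
  6 gray
  6 black
  10 gray
    10→6: 6 black — skip
  10 black
  11 gray
    12 gray
      12→6: 6 black — skip
    12 black
    3 gray
      3→10: 10 black — skip
      1 gray
      1 black
    3 black
  11 black
  2 gray
    2→12: 12 black — skip
    8 gray
      5 gray
        5→3: 3 black — skip
        5→4: 4 is gray → back edge
Back edge closes the cycle 4 → 2 → 8 → 5 → 4; its vertices are {2, 4, 5, 8}.

2, 4, 5, 8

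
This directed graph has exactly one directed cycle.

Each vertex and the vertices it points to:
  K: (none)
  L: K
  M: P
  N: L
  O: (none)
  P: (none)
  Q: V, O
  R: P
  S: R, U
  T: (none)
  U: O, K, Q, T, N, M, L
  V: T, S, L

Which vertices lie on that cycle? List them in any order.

DFS with gray/black marking from V:
V gray
  T gray
  T black
  S gray
    R gray
      P gray
      P black
    R black
    U gray
      O gray
      O black
      K gray
      K black
      Q gray
        Q→V: V is gray → back edge
Back edge closes the cycle V → S → U → Q → V; its vertices are {Q, S, U, V}.

Q, S, U, V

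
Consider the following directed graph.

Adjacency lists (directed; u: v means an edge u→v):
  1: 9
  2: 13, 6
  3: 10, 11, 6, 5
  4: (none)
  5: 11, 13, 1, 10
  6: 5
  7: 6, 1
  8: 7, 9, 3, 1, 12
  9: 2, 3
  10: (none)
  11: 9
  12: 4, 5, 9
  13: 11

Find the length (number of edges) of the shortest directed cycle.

3

For each vertex v, BFS finds the shortest path from v back to v.
The shortest such closed walk is 9 → 3 → 11 → 9, length 3.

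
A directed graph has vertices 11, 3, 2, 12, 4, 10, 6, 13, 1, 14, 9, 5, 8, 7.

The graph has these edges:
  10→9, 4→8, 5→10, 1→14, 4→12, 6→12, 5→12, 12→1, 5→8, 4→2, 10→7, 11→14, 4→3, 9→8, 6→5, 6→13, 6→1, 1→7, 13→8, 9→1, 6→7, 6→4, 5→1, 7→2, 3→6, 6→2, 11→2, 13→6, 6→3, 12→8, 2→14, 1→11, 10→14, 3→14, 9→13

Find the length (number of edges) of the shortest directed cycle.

2

For each vertex v, BFS finds the shortest path from v back to v.
The shortest such closed walk is 13 → 6 → 13, length 2.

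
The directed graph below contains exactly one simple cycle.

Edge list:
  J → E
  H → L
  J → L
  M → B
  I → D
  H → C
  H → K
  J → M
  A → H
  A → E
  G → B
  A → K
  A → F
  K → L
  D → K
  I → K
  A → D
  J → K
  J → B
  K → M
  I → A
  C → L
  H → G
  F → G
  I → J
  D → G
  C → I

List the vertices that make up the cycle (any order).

A, C, H, I

DFS with gray/black marking from I:
I gray
  K gray
    L gray
    L black
    M gray
      B gray
      B black
    M black
  K black
  J gray
    E gray
    E black
    J→L: L black — skip
    J→B: B black — skip
    J→K: K black — skip
    J→M: M black — skip
  J black
  D gray
    G gray
      G→B: B black — skip
    G black
    D→K: K black — skip
  D black
  A gray
    A→D: D black — skip
    A→K: K black — skip
    A→E: E black — skip
    F gray
      F→G: G black — skip
    F black
    H gray
      C gray
        C→L: L black — skip
        C→I: I is gray → back edge
Back edge closes the cycle I → A → H → C → I; its vertices are {A, C, H, I}.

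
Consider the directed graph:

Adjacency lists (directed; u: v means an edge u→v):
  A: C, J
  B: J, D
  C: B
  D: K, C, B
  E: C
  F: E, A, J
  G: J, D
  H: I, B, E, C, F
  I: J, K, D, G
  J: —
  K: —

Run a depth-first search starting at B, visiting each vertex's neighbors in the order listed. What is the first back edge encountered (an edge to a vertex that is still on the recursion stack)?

DFS from B (visiting each vertex's neighbors in the order listed); mark gray on enter, black on exit:
B gray
  J gray
  J black
  D gray
    K gray
    K black
    C gray
      C→B: B is gray → back edge
First back edge: C → B.

C→B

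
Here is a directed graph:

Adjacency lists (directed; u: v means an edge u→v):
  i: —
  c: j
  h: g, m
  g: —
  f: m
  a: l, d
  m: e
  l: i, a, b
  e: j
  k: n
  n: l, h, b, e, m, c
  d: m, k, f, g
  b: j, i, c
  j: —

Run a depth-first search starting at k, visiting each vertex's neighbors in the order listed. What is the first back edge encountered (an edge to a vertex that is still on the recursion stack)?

DFS from k (visiting each vertex's neighbors in the order listed); mark gray on enter, black on exit:
k gray
  n gray
    l gray
      i gray
      i black
      a gray
        a→l: l is gray → back edge
First back edge: a → l.

a→l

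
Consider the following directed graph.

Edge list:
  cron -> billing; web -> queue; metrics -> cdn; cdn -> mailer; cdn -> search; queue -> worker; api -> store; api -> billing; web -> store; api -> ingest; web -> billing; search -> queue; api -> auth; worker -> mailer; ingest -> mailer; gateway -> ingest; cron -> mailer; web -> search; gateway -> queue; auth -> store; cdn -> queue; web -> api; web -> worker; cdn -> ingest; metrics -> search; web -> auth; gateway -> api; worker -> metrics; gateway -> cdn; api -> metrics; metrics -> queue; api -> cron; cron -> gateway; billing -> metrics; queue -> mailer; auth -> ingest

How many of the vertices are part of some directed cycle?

8

A vertex is on a directed cycle iff it belongs to a strongly connected component of size ≥ 2 (or has a self-loop).
The vertices on cycles are {api, cdn, cron, queue, search, worker, gateway, metrics} — 8 in total.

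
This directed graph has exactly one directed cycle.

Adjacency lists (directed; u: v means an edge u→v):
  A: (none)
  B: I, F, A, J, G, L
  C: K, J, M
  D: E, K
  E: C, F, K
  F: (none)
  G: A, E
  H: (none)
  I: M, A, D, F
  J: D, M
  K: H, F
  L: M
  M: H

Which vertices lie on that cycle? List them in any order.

C, D, E, J

DFS with gray/black marking from D:
D gray
  E gray
    C gray
      K gray
        H gray
        H black
        F gray
        F black
      K black
      J gray
        J→D: D is gray → back edge
Back edge closes the cycle D → E → C → J → D; its vertices are {C, D, E, J}.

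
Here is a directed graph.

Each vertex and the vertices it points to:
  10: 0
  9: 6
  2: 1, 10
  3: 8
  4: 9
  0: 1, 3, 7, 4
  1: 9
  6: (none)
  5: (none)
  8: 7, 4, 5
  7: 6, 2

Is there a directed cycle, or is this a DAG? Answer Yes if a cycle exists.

Yes

DFS with white/gray/black marking, starting from 4:
4 gray
  9 gray
    6 gray
    6 black
  9 black
4 black
10 gray
  0 gray
    1 gray
      1→9: 9 black — skip
    1 black
    3 gray
      8 gray
        7 gray
          7→6: 6 black — skip
          2 gray
            2→1: 1 black — skip
            2→10: 10 is gray → back edge
Back edge found, so a cycle exists: 10 → 0 → 3 → 8 → 7 → 2 → 10.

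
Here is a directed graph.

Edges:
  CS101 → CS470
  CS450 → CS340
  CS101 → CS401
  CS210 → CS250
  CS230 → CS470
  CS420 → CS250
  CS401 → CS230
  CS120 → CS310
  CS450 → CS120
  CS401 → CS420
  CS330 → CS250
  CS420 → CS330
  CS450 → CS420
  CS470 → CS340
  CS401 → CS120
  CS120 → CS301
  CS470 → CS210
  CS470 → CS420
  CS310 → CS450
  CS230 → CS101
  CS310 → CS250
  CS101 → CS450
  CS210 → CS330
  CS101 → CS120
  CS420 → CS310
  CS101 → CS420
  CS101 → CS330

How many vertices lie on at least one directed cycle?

7

A vertex is on a directed cycle iff it belongs to a strongly connected component of size ≥ 2 (or has a self-loop).
The vertices on cycles are {CS101, CS120, CS230, CS310, CS401, CS420, CS450} — 7 in total.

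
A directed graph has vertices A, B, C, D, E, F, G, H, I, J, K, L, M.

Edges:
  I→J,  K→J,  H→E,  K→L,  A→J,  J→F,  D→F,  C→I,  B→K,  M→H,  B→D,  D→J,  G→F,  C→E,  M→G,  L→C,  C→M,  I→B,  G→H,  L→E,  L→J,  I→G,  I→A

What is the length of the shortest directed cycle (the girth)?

5

For each vertex v, BFS finds the shortest path from v back to v.
The shortest such closed walk is C → I → B → K → L → C, length 5.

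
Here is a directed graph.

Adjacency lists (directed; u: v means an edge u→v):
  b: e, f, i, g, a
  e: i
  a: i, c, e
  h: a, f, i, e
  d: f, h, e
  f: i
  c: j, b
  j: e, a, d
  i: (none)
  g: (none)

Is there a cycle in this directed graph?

Yes

DFS with white/gray/black marking, starting from h:
h gray
  a gray
    i gray
    i black
    c gray
      j gray
        e gray
          e→i: i black — skip
        e black
        j→a: a is gray → back edge
Back edge found, so a cycle exists: a → c → j → a.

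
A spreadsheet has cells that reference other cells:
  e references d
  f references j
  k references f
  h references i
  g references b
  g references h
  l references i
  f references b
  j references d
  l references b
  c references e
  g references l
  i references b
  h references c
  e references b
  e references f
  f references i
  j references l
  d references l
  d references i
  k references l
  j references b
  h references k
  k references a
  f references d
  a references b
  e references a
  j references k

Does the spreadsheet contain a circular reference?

Yes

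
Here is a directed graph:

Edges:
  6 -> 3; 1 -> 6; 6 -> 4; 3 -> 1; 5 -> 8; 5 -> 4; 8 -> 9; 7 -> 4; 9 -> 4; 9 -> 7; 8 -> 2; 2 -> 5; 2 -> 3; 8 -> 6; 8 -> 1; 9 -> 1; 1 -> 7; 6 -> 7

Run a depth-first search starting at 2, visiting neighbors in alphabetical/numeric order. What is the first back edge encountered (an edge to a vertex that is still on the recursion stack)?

DFS from 2 (visiting neighbors in alphabetical/numeric order); mark gray on enter, black on exit:
2 gray
  3 gray
    1 gray
      6 gray
        6→3: 3 is gray → back edge
First back edge: 6 → 3.

6->3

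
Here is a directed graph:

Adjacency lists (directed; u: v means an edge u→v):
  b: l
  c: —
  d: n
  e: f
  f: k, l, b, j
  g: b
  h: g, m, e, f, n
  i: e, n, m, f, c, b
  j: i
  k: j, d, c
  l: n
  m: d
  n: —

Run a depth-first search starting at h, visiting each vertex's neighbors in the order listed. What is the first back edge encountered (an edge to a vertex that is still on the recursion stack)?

DFS from h (visiting each vertex's neighbors in the order listed); mark gray on enter, black on exit:
h gray
  g gray
    b gray
      l gray
        n gray
        n black
      l black
    b black
  g black
  m gray
    d gray
      d→n: n black — skip
    d black
  m black
  e gray
    f gray
      k gray
        j gray
          i gray
            i→e: e is gray → back edge
First back edge: i → e.

i→e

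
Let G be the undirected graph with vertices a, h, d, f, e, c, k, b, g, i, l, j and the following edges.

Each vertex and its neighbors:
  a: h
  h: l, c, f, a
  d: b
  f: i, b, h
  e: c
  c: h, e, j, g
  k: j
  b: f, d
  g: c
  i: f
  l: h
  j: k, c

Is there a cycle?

No

DFS, tracking each vertex's parent; an edge to a visited non-parent vertex closes a cycle.
Start from e:
visit e (parent –)
  visit c (parent e)
    visit h (parent c)
      visit l (parent h)
        l–h: parent, skip
      h–c: parent, skip
      visit f (parent h)
        visit i (parent f)
          i–f: parent, skip
        visit b (parent f)
          b–f: parent, skip
          visit d (parent b)
            d–b: parent, skip
        f–h: parent, skip
      visit a (parent h)
        a–h: parent, skip
    c–e: parent, skip
    visit j (parent c)
      visit k (parent j)
        k–j: parent, skip
      j–c: parent, skip
    visit g (parent c)
      g–c: parent, skip
No non-parent visited neighbor found — the graph is a forest.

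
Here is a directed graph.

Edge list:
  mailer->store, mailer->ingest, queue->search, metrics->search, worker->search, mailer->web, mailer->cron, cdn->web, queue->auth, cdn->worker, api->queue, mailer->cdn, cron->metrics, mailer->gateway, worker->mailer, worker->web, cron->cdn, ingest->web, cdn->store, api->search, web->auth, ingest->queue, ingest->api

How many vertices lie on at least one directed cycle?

A vertex is on a directed cycle iff it belongs to a strongly connected component of size ≥ 2 (or has a self-loop).
The vertices on cycles are {cdn, cron, mailer, worker} — 4 in total.

4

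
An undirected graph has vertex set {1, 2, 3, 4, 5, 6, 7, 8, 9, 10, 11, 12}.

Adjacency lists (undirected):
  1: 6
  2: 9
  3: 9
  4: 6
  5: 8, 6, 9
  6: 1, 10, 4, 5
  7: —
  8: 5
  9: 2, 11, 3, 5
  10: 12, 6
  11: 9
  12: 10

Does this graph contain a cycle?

No

DFS, tracking each vertex's parent; an edge to a visited non-parent vertex closes a cycle.
Start from 9:
visit 9 (parent –)
  visit 2 (parent 9)
    2–9: parent, skip
  visit 11 (parent 9)
    11–9: parent, skip
  visit 3 (parent 9)
    3–9: parent, skip
  visit 5 (parent 9)
    visit 8 (parent 5)
      8–5: parent, skip
    visit 6 (parent 5)
      visit 1 (parent 6)
        1–6: parent, skip
      visit 10 (parent 6)
        visit 12 (parent 10)
          12–10: parent, skip
        10–6: parent, skip
      visit 4 (parent 6)
        4–6: parent, skip
      6–5: parent, skip
    5–9: parent, skip
visit 7 (parent –)
No non-parent visited neighbor found — the graph is a forest.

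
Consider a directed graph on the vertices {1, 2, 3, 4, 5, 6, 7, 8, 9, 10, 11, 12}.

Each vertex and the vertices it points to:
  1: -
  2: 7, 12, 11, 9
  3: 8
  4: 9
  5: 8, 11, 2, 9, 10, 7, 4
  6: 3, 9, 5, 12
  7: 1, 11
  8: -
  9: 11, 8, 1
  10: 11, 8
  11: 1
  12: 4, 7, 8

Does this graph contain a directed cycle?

DFS with white/gray/black marking, starting from 12:
12 gray
  4 gray
    9 gray
      11 gray
        1 gray
        1 black
      11 black
      8 gray
      8 black
      9→1: 1 black — skip
    9 black
  4 black
  7 gray
    7→1: 1 black — skip
    7→11: 11 black — skip
  7 black
  12→8: 8 black — skip
12 black
2 gray
  2→7: 7 black — skip
  2→12: 12 black — skip
  2→11: 11 black — skip
  2→9: 9 black — skip
2 black
3 gray
  3→8: 8 black — skip
3 black
5 gray
  5→8: 8 black — skip
  5→11: 11 black — skip
  5→2: 2 black — skip
  5→9: 9 black — skip
  10 gray
    10→11: 11 black — skip
    10→8: 8 black — skip
  10 black
  5→7: 7 black — skip
  5→4: 4 black — skip
5 black
6 gray
  6→3: 3 black — skip
  6→9: 9 black — skip
  6→5: 5 black — skip
  6→12: 12 black — skip
6 black
Every edge goes to a white or black vertex — no back edge, so the graph is acyclic.

No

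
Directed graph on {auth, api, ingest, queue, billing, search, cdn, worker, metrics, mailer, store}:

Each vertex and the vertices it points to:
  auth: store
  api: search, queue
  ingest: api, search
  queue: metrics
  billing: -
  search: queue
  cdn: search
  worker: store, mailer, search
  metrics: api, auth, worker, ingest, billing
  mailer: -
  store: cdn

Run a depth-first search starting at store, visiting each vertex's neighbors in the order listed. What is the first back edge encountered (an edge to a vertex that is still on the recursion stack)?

api→search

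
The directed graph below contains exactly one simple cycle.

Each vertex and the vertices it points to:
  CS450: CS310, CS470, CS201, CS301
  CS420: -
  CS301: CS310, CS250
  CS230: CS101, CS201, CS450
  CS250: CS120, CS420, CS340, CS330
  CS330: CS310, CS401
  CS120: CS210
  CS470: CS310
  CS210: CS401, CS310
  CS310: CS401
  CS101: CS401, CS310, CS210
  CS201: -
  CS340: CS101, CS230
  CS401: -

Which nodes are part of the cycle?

CS230, CS250, CS301, CS340, CS450

DFS with gray/black marking from CS250:
CS250 gray
  CS120 gray
    CS210 gray
      CS401 gray
      CS401 black
      CS310 gray
        CS310→CS401: CS401 black — skip
      CS310 black
    CS210 black
  CS120 black
  CS420 gray
  CS420 black
  CS340 gray
    CS101 gray
      CS101→CS401: CS401 black — skip
      CS101→CS310: CS310 black — skip
      CS101→CS210: CS210 black — skip
    CS101 black
    CS230 gray
      CS230→CS101: CS101 black — skip
      CS201 gray
      CS201 black
      CS450 gray
        CS450→CS310: CS310 black — skip
        CS470 gray
          CS470→CS310: CS310 black — skip
        CS470 black
        CS450→CS201: CS201 black — skip
        CS301 gray
          CS301→CS310: CS310 black — skip
          CS301→CS250: CS250 is gray → back edge
Back edge closes the cycle CS250 → CS340 → CS230 → CS450 → CS301 → CS250; its vertices are {CS230, CS250, CS301, CS340, CS450}.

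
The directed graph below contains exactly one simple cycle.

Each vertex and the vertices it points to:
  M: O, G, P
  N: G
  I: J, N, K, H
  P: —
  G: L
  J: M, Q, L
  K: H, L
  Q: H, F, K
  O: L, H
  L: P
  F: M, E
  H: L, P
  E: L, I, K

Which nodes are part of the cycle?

E, F, I, J, Q

DFS with gray/black marking from I:
I gray
  J gray
    M gray
      O gray
        L gray
          P gray
          P black
        L black
        H gray
          H→L: L black — skip
          H→P: P black — skip
        H black
      O black
      G gray
        G→L: L black — skip
      G black
      M→P: P black — skip
    M black
    Q gray
      Q→H: H black — skip
      F gray
        F→M: M black — skip
        E gray
          E→L: L black — skip
          E→I: I is gray → back edge
Back edge closes the cycle I → J → Q → F → E → I; its vertices are {E, F, I, J, Q}.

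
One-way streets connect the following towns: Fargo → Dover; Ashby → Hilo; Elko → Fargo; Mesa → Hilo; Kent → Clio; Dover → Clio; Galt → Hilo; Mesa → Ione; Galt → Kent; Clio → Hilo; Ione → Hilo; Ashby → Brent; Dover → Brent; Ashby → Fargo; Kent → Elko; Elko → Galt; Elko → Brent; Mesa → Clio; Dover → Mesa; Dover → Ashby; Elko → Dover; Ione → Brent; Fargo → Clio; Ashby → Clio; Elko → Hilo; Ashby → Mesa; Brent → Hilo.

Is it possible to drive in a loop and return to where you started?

Yes

DFS with white/gray/black marking, starting from Fargo:
Fargo gray
  Clio gray
    Hilo gray
    Hilo black
  Clio black
  Dover gray
    Brent gray
      Brent→Hilo: Hilo black — skip
    Brent black
    Mesa gray
      Ione gray
        Ione→Hilo: Hilo black — skip
        Ione→Brent: Brent black — skip
      Ione black
      Mesa→Hilo: Hilo black — skip
      Mesa→Clio: Clio black — skip
    Mesa black
    Ashby gray
      Ashby→Brent: Brent black — skip
      Ashby→Mesa: Mesa black — skip
      Ashby→Clio: Clio black — skip
      Ashby→Hilo: Hilo black — skip
      Ashby→Fargo: Fargo is gray → back edge
Back edge found, so a cycle exists: Fargo → Dover → Ashby → Fargo.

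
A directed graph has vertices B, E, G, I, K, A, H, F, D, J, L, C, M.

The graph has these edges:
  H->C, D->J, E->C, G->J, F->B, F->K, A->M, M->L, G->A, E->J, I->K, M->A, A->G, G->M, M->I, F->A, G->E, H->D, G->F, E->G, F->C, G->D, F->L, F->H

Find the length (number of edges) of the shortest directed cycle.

2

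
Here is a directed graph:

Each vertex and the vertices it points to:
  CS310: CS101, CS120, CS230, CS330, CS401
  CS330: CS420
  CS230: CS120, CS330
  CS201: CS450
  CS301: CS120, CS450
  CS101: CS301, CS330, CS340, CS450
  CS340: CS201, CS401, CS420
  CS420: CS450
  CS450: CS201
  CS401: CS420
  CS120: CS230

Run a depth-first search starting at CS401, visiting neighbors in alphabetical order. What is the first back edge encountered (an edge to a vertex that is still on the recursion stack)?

DFS from CS401 (visiting neighbors in alphabetical order); mark gray on enter, black on exit:
CS401 gray
  CS420 gray
    CS450 gray
      CS201 gray
        CS201→CS450: CS450 is gray → back edge
First back edge: CS201 → CS450.

CS201→CS450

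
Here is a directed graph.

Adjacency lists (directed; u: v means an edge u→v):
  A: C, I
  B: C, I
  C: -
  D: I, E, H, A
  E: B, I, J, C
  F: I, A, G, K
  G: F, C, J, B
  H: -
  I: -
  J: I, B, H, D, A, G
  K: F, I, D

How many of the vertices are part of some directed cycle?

A vertex is on a directed cycle iff it belongs to a strongly connected component of size ≥ 2 (or has a self-loop).
The vertices on cycles are {D, E, F, G, J, K} — 6 in total.

6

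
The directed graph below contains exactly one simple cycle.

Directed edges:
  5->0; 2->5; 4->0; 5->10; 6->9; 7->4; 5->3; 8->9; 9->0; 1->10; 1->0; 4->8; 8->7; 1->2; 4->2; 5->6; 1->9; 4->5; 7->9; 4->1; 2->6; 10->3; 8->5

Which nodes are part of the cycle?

DFS with gray/black marking from 7:
7 gray
  4 gray
    0 gray
    0 black
    8 gray
      5 gray
        3 gray
        3 black
        10 gray
          10→3: 3 black — skip
        10 black
        5→0: 0 black — skip
        6 gray
          9 gray
            9→0: 0 black — skip
          9 black
        6 black
      5 black
      8→9: 9 black — skip
      8→7: 7 is gray → back edge
Back edge closes the cycle 7 → 4 → 8 → 7; its vertices are {4, 7, 8}.

4, 7, 8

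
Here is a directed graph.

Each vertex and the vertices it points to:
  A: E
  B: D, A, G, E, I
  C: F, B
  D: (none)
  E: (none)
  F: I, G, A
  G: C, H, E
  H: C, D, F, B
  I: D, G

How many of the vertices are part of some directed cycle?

6

A vertex is on a directed cycle iff it belongs to a strongly connected component of size ≥ 2 (or has a self-loop).
The vertices on cycles are {B, C, F, G, H, I} — 6 in total.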